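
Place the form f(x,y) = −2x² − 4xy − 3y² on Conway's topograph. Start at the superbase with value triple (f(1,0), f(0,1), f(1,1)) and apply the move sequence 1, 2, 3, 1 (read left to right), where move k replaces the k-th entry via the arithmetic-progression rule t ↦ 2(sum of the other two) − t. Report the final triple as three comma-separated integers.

start (-2,-3,-9) = (f(1,0),f(0,1),f(1,1))
replace slot 1: 2·((-3)+(-9)) − (-2) = -22 → (-22,-3,-9)
replace slot 2: 2·((-22)+(-9)) − (-3) = -59 → (-22,-59,-9)
replace slot 3: 2·((-22)+(-59)) − (-9) = -153 → (-22,-59,-153)
replace slot 1: 2·((-59)+(-153)) − (-22) = -402 → (-402,-59,-153)

-402,-59,-153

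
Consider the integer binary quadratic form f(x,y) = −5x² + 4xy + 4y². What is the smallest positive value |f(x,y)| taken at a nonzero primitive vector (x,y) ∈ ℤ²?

river: ρ → (4,4,-5)
river: ρ → (-5,6,3)
river: ρ → (3,6,-5)
river: ρ → (-5,4,4)
closes: descent 0, river 4
min |a| on river = 3

3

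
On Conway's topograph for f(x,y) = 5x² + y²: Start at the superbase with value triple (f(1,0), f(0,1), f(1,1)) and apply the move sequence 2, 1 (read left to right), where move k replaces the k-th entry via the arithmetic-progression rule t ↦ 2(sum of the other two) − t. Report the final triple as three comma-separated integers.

start (5,1,6) = (f(1,0),f(0,1),f(1,1))
replace slot 2: 2·(5+6) − 1 = 21 → (5,21,6)
replace slot 1: 2·(21+6) − 5 = 49 → (49,21,6)

49,21,6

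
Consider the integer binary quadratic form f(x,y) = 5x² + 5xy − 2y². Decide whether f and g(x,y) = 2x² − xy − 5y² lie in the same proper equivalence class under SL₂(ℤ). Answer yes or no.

D₁ = 65, D₂ = 41
discriminants differ ⇒ not SL₂(ℤ)-equivalent

no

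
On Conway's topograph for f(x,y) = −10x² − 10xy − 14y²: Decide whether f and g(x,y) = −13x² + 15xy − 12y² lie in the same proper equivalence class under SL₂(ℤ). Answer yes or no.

D₁ = -460, D₂ = -399
discriminants differ ⇒ not SL₂(ℤ)-equivalent

no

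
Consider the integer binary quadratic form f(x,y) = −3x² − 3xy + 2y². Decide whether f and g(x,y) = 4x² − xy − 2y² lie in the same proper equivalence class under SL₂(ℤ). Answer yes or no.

D₁ = 33, D₂ = 33
river cycle of f (length 4): (2, 3, -3), (-3, 3, 2), (2, 5, -1), (-1, 5, 2)
river cycle of g (length 4): (-2, 5, 1), (1, 5, -2), (-2, 3, 3), (3, 3, -2)
cycles differ ⇒ inequivalent

no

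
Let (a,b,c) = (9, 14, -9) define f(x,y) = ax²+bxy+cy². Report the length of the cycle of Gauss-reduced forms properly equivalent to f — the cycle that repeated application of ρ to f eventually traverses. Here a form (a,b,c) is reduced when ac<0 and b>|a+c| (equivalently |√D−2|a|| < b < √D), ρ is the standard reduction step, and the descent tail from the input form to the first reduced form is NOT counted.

D = 520, ⌊√D⌋ = 22
river: ρ → (-9,22,1)
river: ρ → (1,22,-9)
river: ρ → (-9,14,9)
river: ρ → (9,22,-1)
river: ρ → (-1,22,9)
river: ρ → (9,14,-9)
ρ-cycle length = 6 (tail of 0 descent steps not counted)

6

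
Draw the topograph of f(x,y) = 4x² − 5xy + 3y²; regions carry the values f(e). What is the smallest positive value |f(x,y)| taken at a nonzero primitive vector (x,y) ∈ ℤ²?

translate: b→3 (≡-5 mod 8), so (4,-5,3)→(4,3,2)
flip: (4,3,2)→(2,-3,4)
translate: b→1 (≡-3 mod 4), so (2,-3,4)→(2,1,3)
reduced (well bottom): (2,1,3) with a≤c, −a<b≤a
well minimum = a = 2

2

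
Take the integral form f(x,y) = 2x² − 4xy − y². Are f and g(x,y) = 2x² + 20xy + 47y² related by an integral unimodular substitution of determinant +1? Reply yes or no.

D₁ = 24, D₂ = 24
river cycle of f (length 2): (-1, 4, 2), (2, 4, -1)
river cycle of g (length 2): (2, 4, -1), (-1, 4, 2)
cycles coincide ⇒ equivalent

yes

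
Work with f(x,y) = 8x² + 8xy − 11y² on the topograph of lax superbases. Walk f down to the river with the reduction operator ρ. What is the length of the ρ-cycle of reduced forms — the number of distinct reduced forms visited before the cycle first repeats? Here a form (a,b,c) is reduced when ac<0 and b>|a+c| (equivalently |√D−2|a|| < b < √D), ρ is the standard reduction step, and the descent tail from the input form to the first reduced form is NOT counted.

D = 416, ⌊√D⌋ = 20
river: ρ → (-11,14,5)
river: ρ → (5,16,-8)
river: ρ → (-8,16,5)
river: ρ → (5,14,-11)
river: ρ → (-11,8,8)
river: ρ → (8,8,-11)
ρ-cycle length = 6 (tail of 0 descent steps not counted)

6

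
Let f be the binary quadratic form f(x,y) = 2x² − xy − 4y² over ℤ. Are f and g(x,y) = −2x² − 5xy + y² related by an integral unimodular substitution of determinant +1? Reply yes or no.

D₁ = 33, D₂ = 33
river cycle of f (length 4): (2, 3, -3), (-3, 3, 2), (2, 5, -1), (-1, 5, 2)
river cycle of g (length 4): (1, 5, -2), (-2, 3, 3), (3, 3, -2), (-2, 5, 1)
cycles differ ⇒ inequivalent

no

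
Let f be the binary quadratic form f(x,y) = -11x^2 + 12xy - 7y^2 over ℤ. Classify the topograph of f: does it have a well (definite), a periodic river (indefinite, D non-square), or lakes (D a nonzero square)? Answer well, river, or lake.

D = b²−4ac = 12² − 4·(-11)·(-7) = -164
D < 0 ⇒ definite ⇒ every region one sign ⇒ single well

well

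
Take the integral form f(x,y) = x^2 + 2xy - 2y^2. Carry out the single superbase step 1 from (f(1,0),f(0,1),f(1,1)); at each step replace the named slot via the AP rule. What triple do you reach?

start (1,-2,1) = (f(1,0),f(0,1),f(1,1))
replace slot 1: 2·((-2)+1) − 1 = -3 → (-3,-2,1)

-3,-2,1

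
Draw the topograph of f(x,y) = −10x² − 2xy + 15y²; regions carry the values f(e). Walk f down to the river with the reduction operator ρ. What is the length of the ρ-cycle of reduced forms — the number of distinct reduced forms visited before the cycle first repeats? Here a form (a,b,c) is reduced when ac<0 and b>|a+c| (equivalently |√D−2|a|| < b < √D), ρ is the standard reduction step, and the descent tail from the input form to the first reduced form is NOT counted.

D = 604, ⌊√D⌋ = 24
descent: ρ → (15,2,-10)
descent: ρ → (-10,18,7)  [lands on river]
river: ρ → (7,24,-1)
river: ρ → (-1,24,7)
river: ρ → (7,18,-10)
river: ρ → (-10,22,3)
river: ρ → (3,20,-17)
river: ρ → (-17,14,6)
river: ρ → (6,22,-5)
river: ρ → (-5,18,14)
river: ρ → (14,10,-9)
river: ρ → (-9,8,15)
river: ρ → (15,22,-2)
river: ρ → (-2,22,15)
river: ρ → (15,8,-9)
river: ρ → (-9,10,14)
river: ρ → (14,18,-5)
river: ρ → (-5,22,6)
river: ρ → (6,14,-17)
river: ρ → (-17,20,3)
river: ρ → (3,22,-10)
ρ-cycle length = 20 (tail of 2 descent steps not counted)

20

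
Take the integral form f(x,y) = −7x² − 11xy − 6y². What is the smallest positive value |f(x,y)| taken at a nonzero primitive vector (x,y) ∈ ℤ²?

translate: b→-3 (≡11 mod 14), so (7,11,6)→(7,-3,2)
flip: (7,-3,2)→(2,3,7)
translate: b→-1 (≡3 mod 4), so (2,3,7)→(2,-1,6)
reduced (well bottom): (2,-1,6) with a≤c, −a<b≤a
well minimum |f| = |-2| = 2 (negative-definite)

2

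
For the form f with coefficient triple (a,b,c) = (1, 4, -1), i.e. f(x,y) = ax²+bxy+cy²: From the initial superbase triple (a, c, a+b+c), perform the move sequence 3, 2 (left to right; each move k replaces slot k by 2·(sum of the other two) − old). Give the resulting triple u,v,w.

start (1,-1,4) = (f(1,0),f(0,1),f(1,1))
replace slot 3: 2·(1+(-1)) − 4 = -4 → (1,-1,-4)
replace slot 2: 2·(1+(-4)) − (-1) = -5 → (1,-5,-4)

1,-5,-4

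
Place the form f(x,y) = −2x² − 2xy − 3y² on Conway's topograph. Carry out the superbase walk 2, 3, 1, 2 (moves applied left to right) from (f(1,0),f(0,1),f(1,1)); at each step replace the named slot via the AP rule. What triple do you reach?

start (-2,-3,-7) = (f(1,0),f(0,1),f(1,1))
replace slot 2: 2·((-2)+(-7)) − (-3) = -15 → (-2,-15,-7)
replace slot 3: 2·((-2)+(-15)) − (-7) = -27 → (-2,-15,-27)
replace slot 1: 2·((-15)+(-27)) − (-2) = -82 → (-82,-15,-27)
replace slot 2: 2·((-82)+(-27)) − (-15) = -203 → (-82,-203,-27)

-82,-203,-27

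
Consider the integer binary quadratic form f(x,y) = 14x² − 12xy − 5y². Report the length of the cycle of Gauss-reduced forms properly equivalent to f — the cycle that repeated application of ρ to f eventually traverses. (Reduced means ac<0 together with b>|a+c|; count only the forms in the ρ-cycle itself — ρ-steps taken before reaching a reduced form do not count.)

D = 424, ⌊√D⌋ = 20
descent: ρ → (-5,12,14)  [lands on river]
river: ρ → (14,16,-3)
river: ρ → (-3,20,2)
river: ρ → (2,20,-3)
river: ρ → (-3,16,14)
river: ρ → (14,12,-5)
river: ρ → (-5,18,5)
river: ρ → (5,12,-14)
river: ρ → (-14,16,3)
river: ρ → (3,20,-2)
river: ρ → (-2,20,3)
river: ρ → (3,16,-14)
river: ρ → (-14,12,5)
river: ρ → (5,18,-5)
ρ-cycle length = 14 (tail of 1 descent step not counted)

14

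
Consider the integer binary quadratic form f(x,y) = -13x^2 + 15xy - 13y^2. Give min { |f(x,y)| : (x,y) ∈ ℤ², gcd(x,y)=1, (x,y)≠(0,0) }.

translate: b→11 (≡-15 mod 26), so (13,-15,13)→(13,11,11)
flip: (13,11,11)→(11,-11,13)
translate: b→11 (≡-11 mod 22), so (11,-11,13)→(11,11,13)
reduced (well bottom): (11,11,13) with a≤c, −a<b≤a
well minimum |f| = |-11| = 11 (negative-definite)

11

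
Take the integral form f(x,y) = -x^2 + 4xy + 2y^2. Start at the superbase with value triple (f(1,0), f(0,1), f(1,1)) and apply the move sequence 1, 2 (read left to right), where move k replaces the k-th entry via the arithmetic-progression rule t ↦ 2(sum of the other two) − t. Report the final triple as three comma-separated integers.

start (-1,2,5) = (f(1,0),f(0,1),f(1,1))
replace slot 1: 2·(2+5) − (-1) = 15 → (15,2,5)
replace slot 2: 2·(15+5) − 2 = 38 → (15,38,5)

15,38,5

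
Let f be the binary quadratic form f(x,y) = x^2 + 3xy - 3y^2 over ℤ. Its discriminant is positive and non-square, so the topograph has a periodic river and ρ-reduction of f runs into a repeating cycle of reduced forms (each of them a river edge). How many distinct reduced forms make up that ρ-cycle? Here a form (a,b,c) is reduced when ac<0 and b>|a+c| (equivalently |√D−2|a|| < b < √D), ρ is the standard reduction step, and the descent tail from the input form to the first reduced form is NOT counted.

D = 21, ⌊√D⌋ = 4
river: ρ → (-3,3,1)
river: ρ → (1,3,-3)
ρ-cycle length = 2 (tail of 0 descent steps not counted)

2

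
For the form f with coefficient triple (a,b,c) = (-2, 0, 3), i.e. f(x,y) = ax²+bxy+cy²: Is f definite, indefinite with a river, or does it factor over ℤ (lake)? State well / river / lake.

D = b²−4ac = 0² − 4·(-2)·3 = 24
D > 0 non-square ⇒ indefinite ⇒ periodic river

river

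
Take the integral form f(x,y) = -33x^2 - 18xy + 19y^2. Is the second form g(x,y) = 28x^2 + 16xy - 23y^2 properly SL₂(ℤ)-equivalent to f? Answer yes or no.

D₁ = 2832, D₂ = 2832
river cycle of f (length 12): (19, 18, -33), (-33, 48, 4), (4, 48, -33), (-33, 18, 19), (19, 20, -32), (-32, 44, 7), (7, 40, -44), (-44, 48, 3), (3, 48, -44), (-44, 40, 7), … (2 more)
river cycle of g (length 12): (-23, 30, 21), (21, 12, -32), (-32, 52, 1), (1, 52, -32), (-32, 12, 21), (21, 30, -23), (-23, 16, 28), (28, 40, -11), (-11, 48, 12), (12, 48, -11), … (2 more)
cycles differ ⇒ inequivalent

no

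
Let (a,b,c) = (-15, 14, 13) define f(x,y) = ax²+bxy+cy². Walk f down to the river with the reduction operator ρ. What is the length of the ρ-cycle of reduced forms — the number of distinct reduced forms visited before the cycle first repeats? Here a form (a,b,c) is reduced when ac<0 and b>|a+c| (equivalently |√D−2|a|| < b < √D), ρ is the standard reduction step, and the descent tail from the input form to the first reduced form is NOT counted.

D = 976, ⌊√D⌋ = 31
river: ρ → (13,12,-16)
river: ρ → (-16,20,9)
river: ρ → (9,16,-20)
river: ρ → (-20,24,5)
river: ρ → (5,26,-15)
river: ρ → (-15,4,16)
river: ρ → (16,28,-3)
river: ρ → (-3,26,25)
river: ρ → (25,24,-4)
river: ρ → (-4,24,25)
river: ρ → (25,26,-3)
river: ρ → (-3,28,16)
river: ρ → (16,4,-15)
river: ρ → (-15,26,5)
river: ρ → (5,24,-20)
river: ρ → (-20,16,9)
river: ρ → (9,20,-16)
river: ρ → (-16,12,13)
river: ρ → (13,14,-15)
river: ρ → (-15,16,12)
river: ρ → (12,8,-19)
river: ρ → (-19,30,1)
river: ρ → (1,30,-19)
river: ρ → (-19,8,12)
river: ρ → (12,16,-15)
river: ρ → (-15,14,13)
ρ-cycle length = 26 (tail of 0 descent steps not counted)

26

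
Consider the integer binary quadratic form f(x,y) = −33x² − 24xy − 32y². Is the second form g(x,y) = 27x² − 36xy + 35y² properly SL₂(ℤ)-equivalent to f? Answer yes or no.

D₁ = -3648, D₂ = -2484
discriminants differ ⇒ not SL₂(ℤ)-equivalent

no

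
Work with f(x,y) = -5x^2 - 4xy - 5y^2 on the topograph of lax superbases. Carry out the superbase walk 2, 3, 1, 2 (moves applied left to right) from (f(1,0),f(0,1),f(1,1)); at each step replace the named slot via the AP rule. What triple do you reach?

start (-5,-5,-14) = (f(1,0),f(0,1),f(1,1))
replace slot 2: 2·((-5)+(-14)) − (-5) = -33 → (-5,-33,-14)
replace slot 3: 2·((-5)+(-33)) − (-14) = -62 → (-5,-33,-62)
replace slot 1: 2·((-33)+(-62)) − (-5) = -185 → (-185,-33,-62)
replace slot 2: 2·((-185)+(-62)) − (-33) = -461 → (-185,-461,-62)

-185,-461,-62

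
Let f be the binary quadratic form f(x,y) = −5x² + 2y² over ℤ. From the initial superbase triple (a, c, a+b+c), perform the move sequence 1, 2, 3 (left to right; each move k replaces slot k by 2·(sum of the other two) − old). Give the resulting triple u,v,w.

start (-5,2,-3) = (f(1,0),f(0,1),f(1,1))
replace slot 1: 2·(2+(-3)) − (-5) = 3 → (3,2,-3)
replace slot 2: 2·(3+(-3)) − 2 = -2 → (3,-2,-3)
replace slot 3: 2·(3+(-2)) − (-3) = 5 → (3,-2,5)

3,-2,5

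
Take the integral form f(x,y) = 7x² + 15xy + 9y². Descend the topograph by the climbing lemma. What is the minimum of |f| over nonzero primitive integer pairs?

translate: b→1 (≡15 mod 14), so (7,15,9)→(7,1,1)
flip: (7,1,1)→(1,-1,7)
translate: b→1 (≡-1 mod 2), so (1,-1,7)→(1,1,7)
reduced (well bottom): (1,1,7) with a≤c, −a<b≤a
well minimum = a = 1

1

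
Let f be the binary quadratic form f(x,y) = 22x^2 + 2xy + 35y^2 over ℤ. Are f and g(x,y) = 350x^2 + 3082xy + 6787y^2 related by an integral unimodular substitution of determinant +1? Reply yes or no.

D₁ = -3076, D₂ = -3076
f: reduced (well bottom): (22,2,35) with a≤c, −a<b≤a
g: translate: b→282 (≡3082 mod 700), so (350,3082,6787)→(350,282,59)
g: flip: (350,282,59)→(59,-282,350)
g: translate: b→-46 (≡-282 mod 118), so (59,-282,350)→(59,-46,22)
g: flip: (59,-46,22)→(22,46,59)
g: translate: b→2 (≡46 mod 44), so (22,46,59)→(22,2,35)
g: reduced (well bottom): (22,2,35) with a≤c, −a<b≤a
reduced forms (22, 2, 35) vs (22, 2, 35) ⇒ equivalent

yes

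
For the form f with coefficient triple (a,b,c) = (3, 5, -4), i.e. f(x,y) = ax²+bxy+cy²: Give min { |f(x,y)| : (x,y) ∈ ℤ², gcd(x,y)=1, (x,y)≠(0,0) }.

river: ρ → (-4,3,4)
river: ρ → (4,5,-3)
river: ρ → (-3,7,2)
river: ρ → (2,5,-6)
river: ρ → (-6,7,1)
river: ρ → (1,7,-6)
river: ρ → (-6,5,2)
river: ρ → (2,7,-3)
river: ρ → (-3,5,4)
river: ρ → (4,3,-4)
river: ρ → (-4,5,3)
river: ρ → (3,7,-2)
river: ρ → (-2,5,6)
river: ρ → (6,7,-1)
river: ρ → (-1,7,6)
river: ρ → (6,5,-2)
river: ρ → (-2,7,3)
river: ρ → (3,5,-4)
closes: descent 0, river 18
min |a| on river = 1

1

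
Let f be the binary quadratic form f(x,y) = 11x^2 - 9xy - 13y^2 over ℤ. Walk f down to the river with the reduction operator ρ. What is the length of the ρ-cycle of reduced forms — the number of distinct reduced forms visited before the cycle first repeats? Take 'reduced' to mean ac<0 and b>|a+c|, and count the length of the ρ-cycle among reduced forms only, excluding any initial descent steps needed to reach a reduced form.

D = 653, ⌊√D⌋ = 25
descent: ρ → (-13,9,11)  [lands on river]
river: ρ → (11,13,-11)
river: ρ → (-11,9,13)
river: ρ → (13,17,-7)
river: ρ → (-7,25,1)
river: ρ → (1,25,-7)
river: ρ → (-7,17,13)
river: ρ → (13,9,-11)
river: ρ → (-11,13,11)
river: ρ → (11,9,-13)
river: ρ → (-13,17,7)
river: ρ → (7,25,-1)
river: ρ → (-1,25,7)
river: ρ → (7,17,-13)
ρ-cycle length = 14 (tail of 1 descent step not counted)

14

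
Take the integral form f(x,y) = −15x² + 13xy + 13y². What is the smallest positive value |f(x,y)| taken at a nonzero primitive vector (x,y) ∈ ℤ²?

river: ρ → (13,13,-15)
river: ρ → (-15,17,11)
river: ρ → (11,27,-5)
river: ρ → (-5,23,21)
river: ρ → (21,19,-7)
river: ρ → (-7,23,15)
river: ρ → (15,7,-15)
river: ρ → (-15,23,7)
river: ρ → (7,19,-21)
river: ρ → (-21,23,5)
river: ρ → (5,27,-11)
river: ρ → (-11,17,15)
river: ρ → (15,13,-13)
river: ρ → (-13,13,15)
river: ρ → (15,17,-11)
river: ρ → (-11,27,5)
river: ρ → (5,23,-21)
river: ρ → (-21,19,7)
river: ρ → (7,23,-15)
river: ρ → (-15,7,15)
river: ρ → (15,23,-7)
river: ρ → (-7,19,21)
river: ρ → (21,23,-5)
river: ρ → (-5,27,11)
river: ρ → (11,17,-15)
river: ρ → (-15,13,13)
closes: descent 0, river 26
min |a| on river = 5

5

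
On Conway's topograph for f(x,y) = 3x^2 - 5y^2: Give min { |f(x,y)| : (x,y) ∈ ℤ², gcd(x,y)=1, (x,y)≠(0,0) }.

descent: ρ → (-5,0,3)
descent: ρ → (3,6,-2)  [lands on river]
river: ρ → (-2,6,3)
closes: descent 2, river 2
min |a| on river = 2

2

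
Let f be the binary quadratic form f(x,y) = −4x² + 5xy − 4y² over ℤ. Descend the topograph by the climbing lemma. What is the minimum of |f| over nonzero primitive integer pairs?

translate: b→3 (≡-5 mod 8), so (4,-5,4)→(4,3,3)
flip: (4,3,3)→(3,-3,4)
translate: b→3 (≡-3 mod 6), so (3,-3,4)→(3,3,4)
reduced (well bottom): (3,3,4) with a≤c, −a<b≤a
well minimum |f| = |-3| = 3 (negative-definite)

3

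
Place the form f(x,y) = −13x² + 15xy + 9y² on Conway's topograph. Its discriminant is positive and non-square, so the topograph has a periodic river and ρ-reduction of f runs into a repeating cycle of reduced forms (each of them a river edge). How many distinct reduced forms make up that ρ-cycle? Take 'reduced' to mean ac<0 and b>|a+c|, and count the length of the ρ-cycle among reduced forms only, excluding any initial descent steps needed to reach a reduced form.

D = 693, ⌊√D⌋ = 26
river: ρ → (9,21,-7)
river: ρ → (-7,21,9)
river: ρ → (9,15,-13)
river: ρ → (-13,11,11)
river: ρ → (11,11,-13)
river: ρ → (-13,15,9)
ρ-cycle length = 6 (tail of 0 descent steps not counted)

6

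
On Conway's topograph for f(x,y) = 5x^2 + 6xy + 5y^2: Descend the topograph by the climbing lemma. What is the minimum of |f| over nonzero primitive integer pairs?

translate: b→-4 (≡6 mod 10), so (5,6,5)→(5,-4,4)
flip: (5,-4,4)→(4,4,5)
reduced (well bottom): (4,4,5) with a≤c, −a<b≤a
well minimum = a = 4

4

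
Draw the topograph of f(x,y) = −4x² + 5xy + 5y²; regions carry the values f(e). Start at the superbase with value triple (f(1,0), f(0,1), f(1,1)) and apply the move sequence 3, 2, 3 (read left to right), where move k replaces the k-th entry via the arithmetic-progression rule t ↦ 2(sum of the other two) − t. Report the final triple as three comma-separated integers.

start (-4,5,6) = (f(1,0),f(0,1),f(1,1))
replace slot 3: 2·((-4)+5) − 6 = -4 → (-4,5,-4)
replace slot 2: 2·((-4)+(-4)) − 5 = -21 → (-4,-21,-4)
replace slot 3: 2·((-4)+(-21)) − (-4) = -46 → (-4,-21,-46)

-4,-21,-46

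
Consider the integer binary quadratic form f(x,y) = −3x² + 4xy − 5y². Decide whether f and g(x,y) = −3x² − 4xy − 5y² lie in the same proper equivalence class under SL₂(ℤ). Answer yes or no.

D₁ = -44, D₂ = -44
f is negative-definite; reduce −f:
−f: translate: b→2 (≡-4 mod 6), so (3,-4,5)→(3,2,4)
−f: reduced (well bottom): (3,2,4) with a≤c, −a<b≤a
flip sign back: reduced form of f is (-3,-2,-4)
g is negative-definite; reduce −g:
−g: translate: b→-2 (≡4 mod 6), so (3,4,5)→(3,-2,4)
−g: reduced (well bottom): (3,-2,4) with a≤c, −a<b≤a
flip sign back: reduced form of g is (-3,2,-4)
reduced forms (-3, -2, -4) vs (-3, 2, -4) ⇒ inequivalent

no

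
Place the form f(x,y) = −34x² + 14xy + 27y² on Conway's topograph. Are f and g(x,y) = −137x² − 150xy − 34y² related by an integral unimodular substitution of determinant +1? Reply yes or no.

D₁ = 3868, D₂ = 3868
river cycle of f (length 32): (27, 40, -21), (-21, 44, 23), (23, 48, -17), (-17, 54, 14), (14, 58, -9), (-9, 50, 38), (38, 26, -21), (-21, 58, 6), (6, 62, -1), (-1, 62, 6), … (22 more)
river cycle of g (length 32): (-34, 14, 27), (27, 40, -21), (-21, 44, 23), (23, 48, -17), (-17, 54, 14), (14, 58, -9), (-9, 50, 38), (38, 26, -21), (-21, 58, 6), (6, 62, -1), … (22 more)
cycles coincide ⇒ equivalent

yes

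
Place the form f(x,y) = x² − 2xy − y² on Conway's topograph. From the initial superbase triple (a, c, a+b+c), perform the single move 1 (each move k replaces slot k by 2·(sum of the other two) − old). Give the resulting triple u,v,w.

start (1,-1,-2) = (f(1,0),f(0,1),f(1,1))
replace slot 1: 2·((-1)+(-2)) − 1 = -7 → (-7,-1,-2)

-7,-1,-2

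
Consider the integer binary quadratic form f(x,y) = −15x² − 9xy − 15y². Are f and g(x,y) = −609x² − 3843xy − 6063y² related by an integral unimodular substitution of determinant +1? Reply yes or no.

D₁ = -819, D₂ = -819
f is negative-definite; reduce −f:
−f: reduced (well bottom): (15,9,15) with a≤c, −a<b≤a
flip sign back: reduced form of f is (-15,-9,-15)
g is negative-definite; reduce −g:
−g: translate: b→189 (≡3843 mod 1218), so (609,3843,6063)→(609,189,15)
−g: flip: (609,189,15)→(15,-189,609)
−g: translate: b→-9 (≡-189 mod 30), so (15,-189,609)→(15,-9,15)
−g: flip: (15,-9,15)→(15,9,15)
−g: reduced (well bottom): (15,9,15) with a≤c, −a<b≤a
flip sign back: reduced form of g is (-15,-9,-15)
reduced forms (-15, -9, -15) vs (-15, -9, -15) ⇒ equivalent

yes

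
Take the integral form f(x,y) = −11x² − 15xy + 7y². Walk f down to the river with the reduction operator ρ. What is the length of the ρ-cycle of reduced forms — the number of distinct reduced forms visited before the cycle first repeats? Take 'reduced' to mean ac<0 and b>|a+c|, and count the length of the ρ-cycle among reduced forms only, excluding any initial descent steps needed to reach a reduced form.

D = 533, ⌊√D⌋ = 23
descent: ρ → (7,15,-11)  [lands on river]
river: ρ → (-11,7,11)
river: ρ → (11,15,-7)
river: ρ → (-7,13,13)
river: ρ → (13,13,-7)
river: ρ → (-7,15,11)
river: ρ → (11,7,-11)
river: ρ → (-11,15,7)
river: ρ → (7,13,-13)
river: ρ → (-13,13,7)
ρ-cycle length = 10 (tail of 1 descent step not counted)

10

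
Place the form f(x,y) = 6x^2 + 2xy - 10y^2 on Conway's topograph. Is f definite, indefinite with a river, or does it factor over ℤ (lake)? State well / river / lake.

D = b²−4ac = 2² − 4·6·(-10) = 244
D > 0 non-square ⇒ indefinite ⇒ periodic river

river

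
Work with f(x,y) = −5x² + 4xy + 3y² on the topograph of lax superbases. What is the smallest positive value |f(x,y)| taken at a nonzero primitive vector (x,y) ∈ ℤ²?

river: ρ → (3,8,-1)
river: ρ → (-1,8,3)
river: ρ → (3,4,-5)
river: ρ → (-5,6,2)
river: ρ → (2,6,-5)
river: ρ → (-5,4,3)
closes: descent 0, river 6
min |a| on river = 1

1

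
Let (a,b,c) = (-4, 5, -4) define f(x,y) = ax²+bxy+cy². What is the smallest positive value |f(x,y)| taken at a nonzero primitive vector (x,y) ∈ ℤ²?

translate: b→3 (≡-5 mod 8), so (4,-5,4)→(4,3,3)
flip: (4,3,3)→(3,-3,4)
translate: b→3 (≡-3 mod 6), so (3,-3,4)→(3,3,4)
reduced (well bottom): (3,3,4) with a≤c, −a<b≤a
well minimum |f| = |-3| = 3 (negative-definite)

3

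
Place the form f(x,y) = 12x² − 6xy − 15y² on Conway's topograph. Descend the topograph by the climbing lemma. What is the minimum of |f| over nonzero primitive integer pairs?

descent: ρ → (-15,6,12)  [lands on river]
river: ρ → (12,18,-9)
river: ρ → (-9,18,12)
river: ρ → (12,6,-15)
river: ρ → (-15,24,3)
river: ρ → (3,24,-15)
closes: descent 1, river 6
min |a| on river = 3

3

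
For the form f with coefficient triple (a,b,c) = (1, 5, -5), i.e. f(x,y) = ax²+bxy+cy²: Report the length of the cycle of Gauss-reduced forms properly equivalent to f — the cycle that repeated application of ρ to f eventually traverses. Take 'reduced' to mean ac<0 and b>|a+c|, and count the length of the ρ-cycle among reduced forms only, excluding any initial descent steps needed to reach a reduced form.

D = 45, ⌊√D⌋ = 6
river: ρ → (-5,5,1)
river: ρ → (1,5,-5)
ρ-cycle length = 2 (tail of 0 descent steps not counted)

2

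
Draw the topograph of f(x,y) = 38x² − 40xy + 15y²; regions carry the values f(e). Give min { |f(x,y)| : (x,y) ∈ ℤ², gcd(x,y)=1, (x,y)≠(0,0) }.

translate: b→36 (≡-40 mod 76), so (38,-40,15)→(38,36,13)
flip: (38,36,13)→(13,-36,38)
translate: b→-10 (≡-36 mod 26), so (13,-36,38)→(13,-10,15)
reduced (well bottom): (13,-10,15) with a≤c, −a<b≤a
well minimum = a = 13

13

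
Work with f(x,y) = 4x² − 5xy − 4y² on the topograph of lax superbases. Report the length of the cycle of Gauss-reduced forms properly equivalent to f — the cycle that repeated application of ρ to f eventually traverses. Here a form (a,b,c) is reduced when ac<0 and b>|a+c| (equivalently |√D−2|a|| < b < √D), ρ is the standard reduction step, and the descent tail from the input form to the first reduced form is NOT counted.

D = 89, ⌊√D⌋ = 9
descent: ρ → (-4,5,4)  [lands on river]
river: ρ → (4,3,-5)
river: ρ → (-5,7,2)
river: ρ → (2,9,-1)
river: ρ → (-1,9,2)
river: ρ → (2,7,-5)
river: ρ → (-5,3,4)
river: ρ → (4,5,-4)
river: ρ → (-4,3,5)
river: ρ → (5,7,-2)
river: ρ → (-2,9,1)
river: ρ → (1,9,-2)
river: ρ → (-2,7,5)
river: ρ → (5,3,-4)
ρ-cycle length = 14 (tail of 1 descent step not counted)

14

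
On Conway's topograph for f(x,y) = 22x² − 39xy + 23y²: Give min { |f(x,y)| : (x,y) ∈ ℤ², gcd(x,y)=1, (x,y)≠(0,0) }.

translate: b→5 (≡-39 mod 44), so (22,-39,23)→(22,5,6)
flip: (22,5,6)→(6,-5,22)
reduced (well bottom): (6,-5,22) with a≤c, −a<b≤a
well minimum = a = 6

6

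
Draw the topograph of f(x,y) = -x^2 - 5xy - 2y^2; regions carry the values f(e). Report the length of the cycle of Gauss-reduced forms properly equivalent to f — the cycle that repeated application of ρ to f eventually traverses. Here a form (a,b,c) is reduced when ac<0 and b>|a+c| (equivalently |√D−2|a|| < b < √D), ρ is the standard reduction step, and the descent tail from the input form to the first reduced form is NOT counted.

D = 17, ⌊√D⌋ = 4
descent: ρ → (-2,1,2)  [lands on river]
river: ρ → (2,3,-1)
river: ρ → (-1,3,2)
river: ρ → (2,1,-2)
river: ρ → (-2,3,1)
river: ρ → (1,3,-2)
ρ-cycle length = 6 (tail of 1 descent step not counted)

6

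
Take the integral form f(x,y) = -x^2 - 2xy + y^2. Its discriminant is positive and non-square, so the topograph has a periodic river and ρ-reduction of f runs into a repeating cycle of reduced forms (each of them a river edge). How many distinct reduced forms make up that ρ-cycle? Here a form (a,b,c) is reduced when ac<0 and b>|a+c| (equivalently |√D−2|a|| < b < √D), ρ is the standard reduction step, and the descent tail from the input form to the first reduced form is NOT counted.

D = 8, ⌊√D⌋ = 2
descent: ρ → (1,2,-1)  [lands on river]
river: ρ → (-1,2,1)
ρ-cycle length = 2 (tail of 1 descent step not counted)

2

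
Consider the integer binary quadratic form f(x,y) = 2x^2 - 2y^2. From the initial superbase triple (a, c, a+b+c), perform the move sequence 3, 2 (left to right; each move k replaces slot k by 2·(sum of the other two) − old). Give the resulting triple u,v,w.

start (2,-2,0) = (f(1,0),f(0,1),f(1,1))
replace slot 3: 2·(2+(-2)) − 0 = 0 → (2,-2,0)
replace slot 2: 2·(2+0) − (-2) = 6 → (2,6,0)

2,6,0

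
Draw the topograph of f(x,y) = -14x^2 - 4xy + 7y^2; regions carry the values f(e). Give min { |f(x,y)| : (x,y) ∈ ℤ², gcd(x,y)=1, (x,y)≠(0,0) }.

descent: ρ → (7,18,-3)  [lands on river]
river: ρ → (-3,18,7)
river: ρ → (7,10,-11)
river: ρ → (-11,12,6)
river: ρ → (6,12,-11)
river: ρ → (-11,10,7)
closes: descent 1, river 6
min |a| on river = 3

3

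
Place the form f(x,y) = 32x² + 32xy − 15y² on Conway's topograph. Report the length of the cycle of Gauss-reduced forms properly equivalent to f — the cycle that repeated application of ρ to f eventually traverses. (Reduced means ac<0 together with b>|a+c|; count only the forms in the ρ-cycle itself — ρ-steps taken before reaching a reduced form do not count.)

D = 2944, ⌊√D⌋ = 54
river: ρ → (-15,28,36)
river: ρ → (36,44,-7)
river: ρ → (-7,54,1)
river: ρ → (1,54,-7)
river: ρ → (-7,44,36)
river: ρ → (36,28,-15)
river: ρ → (-15,32,32)
river: ρ → (32,32,-15)
ρ-cycle length = 8 (tail of 0 descent steps not counted)

8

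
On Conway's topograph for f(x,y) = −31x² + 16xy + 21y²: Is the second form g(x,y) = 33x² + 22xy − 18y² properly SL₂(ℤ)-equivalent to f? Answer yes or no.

D₁ = 2860, D₂ = 2860
river cycle of f (length 12): (21, 26, -26), (-26, 26, 21), (21, 16, -31), (-31, 46, 6), (6, 50, -15), (-15, 40, 21), (21, 44, -11), (-11, 44, 21), (21, 40, -15), (-15, 50, 6), … (2 more)
river cycle of g (length 10): (-18, 50, 5), (5, 50, -18), (-18, 22, 33), (33, 44, -7), (-7, 40, 45), (45, 50, -2), (-2, 50, 45), (45, 40, -7), (-7, 44, 33), (33, 22, -18)
cycles differ ⇒ inequivalent

no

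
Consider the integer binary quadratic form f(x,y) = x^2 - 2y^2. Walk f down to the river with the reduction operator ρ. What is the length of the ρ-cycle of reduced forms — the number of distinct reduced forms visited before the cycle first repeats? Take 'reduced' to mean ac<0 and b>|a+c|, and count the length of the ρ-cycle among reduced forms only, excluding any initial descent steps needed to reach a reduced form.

D = 8, ⌊√D⌋ = 2
descent: ρ → (-2,0,1)
descent: ρ → (1,2,-1)  [lands on river]
river: ρ → (-1,2,1)
ρ-cycle length = 2 (tail of 2 descent steps not counted)

2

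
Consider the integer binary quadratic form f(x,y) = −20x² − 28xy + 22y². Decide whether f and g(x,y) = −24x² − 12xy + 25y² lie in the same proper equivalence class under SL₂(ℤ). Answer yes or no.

D₁ = 2544, D₂ = 2544
river cycle of f (length 10): (22, 28, -20), (-20, 12, 30), (30, 48, -2), (-2, 48, 30), (30, 12, -20), (-20, 28, 22), (22, 16, -26), (-26, 36, 12), (12, 36, -26), (-26, 16, 22)
river cycle of g (length 12): (25, 12, -24), (-24, 36, 13), (13, 42, -15), (-15, 48, 4), (4, 48, -15), (-15, 42, 13), (13, 36, -24), (-24, 12, 25), (25, 38, -11), (-11, 50, 1), … (2 more)
cycles differ ⇒ inequivalent

no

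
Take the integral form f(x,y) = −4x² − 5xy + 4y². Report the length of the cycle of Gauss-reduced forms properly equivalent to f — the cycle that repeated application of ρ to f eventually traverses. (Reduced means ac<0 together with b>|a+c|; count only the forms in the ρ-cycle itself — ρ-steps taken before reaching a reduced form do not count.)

D = 89, ⌊√D⌋ = 9
descent: ρ → (4,5,-4)  [lands on river]
river: ρ → (-4,3,5)
river: ρ → (5,7,-2)
river: ρ → (-2,9,1)
river: ρ → (1,9,-2)
river: ρ → (-2,7,5)
river: ρ → (5,3,-4)
river: ρ → (-4,5,4)
river: ρ → (4,3,-5)
river: ρ → (-5,7,2)
river: ρ → (2,9,-1)
river: ρ → (-1,9,2)
river: ρ → (2,7,-5)
river: ρ → (-5,3,4)
ρ-cycle length = 14 (tail of 1 descent step not counted)

14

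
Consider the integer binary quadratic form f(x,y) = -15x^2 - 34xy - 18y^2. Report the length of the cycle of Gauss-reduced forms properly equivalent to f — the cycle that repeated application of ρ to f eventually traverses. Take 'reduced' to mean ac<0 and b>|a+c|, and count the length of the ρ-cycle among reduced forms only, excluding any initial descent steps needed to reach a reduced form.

D = 76, ⌊√D⌋ = 8
descent: ρ → (-18,-2,1)
descent: ρ → (1,8,-3)  [lands on river]
river: ρ → (-3,4,5)
river: ρ → (5,6,-2)
river: ρ → (-2,6,5)
river: ρ → (5,4,-3)
river: ρ → (-3,8,1)
ρ-cycle length = 6 (tail of 2 descent steps not counted)

6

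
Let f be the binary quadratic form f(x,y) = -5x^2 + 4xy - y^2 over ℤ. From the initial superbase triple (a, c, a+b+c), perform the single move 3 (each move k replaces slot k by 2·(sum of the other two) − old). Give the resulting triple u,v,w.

start (-5,-1,-2) = (f(1,0),f(0,1),f(1,1))
replace slot 3: 2·((-5)+(-1)) − (-2) = -10 → (-5,-1,-10)

-5,-1,-10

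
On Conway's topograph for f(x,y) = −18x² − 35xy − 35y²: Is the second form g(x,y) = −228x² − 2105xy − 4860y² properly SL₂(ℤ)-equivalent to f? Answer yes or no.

D₁ = -1295, D₂ = -1295
f is negative-definite; reduce −f:
−f: translate: b→-1 (≡35 mod 36), so (18,35,35)→(18,-1,18)
−f: flip: (18,-1,18)→(18,1,18)
−f: reduced (well bottom): (18,1,18) with a≤c, −a<b≤a
flip sign back: reduced form of f is (-18,-1,-18)
g is negative-definite; reduce −g:
−g: translate: b→-175 (≡2105 mod 456), so (228,2105,4860)→(228,-175,35)
−g: flip: (228,-175,35)→(35,175,228)
−g: translate: b→35 (≡175 mod 70), so (35,175,228)→(35,35,18)
−g: flip: (35,35,18)→(18,-35,35)
−g: translate: b→1 (≡-35 mod 36), so (18,-35,35)→(18,1,18)
−g: reduced (well bottom): (18,1,18) with a≤c, −a<b≤a
flip sign back: reduced form of g is (-18,-1,-18)
reduced forms (-18, -1, -18) vs (-18, -1, -18) ⇒ equivalent

yes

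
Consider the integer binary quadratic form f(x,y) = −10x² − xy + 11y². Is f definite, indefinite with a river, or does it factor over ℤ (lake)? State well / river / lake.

D = b²−4ac = (-1)² − 4·(-10)·11 = 441
D = 21² is a perfect square ⇒ form factors over ℤ ⇒ lakes

lake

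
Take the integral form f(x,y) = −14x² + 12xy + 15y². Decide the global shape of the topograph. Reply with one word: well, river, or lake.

D = b²−4ac = 12² − 4·(-14)·15 = 984
D > 0 non-square ⇒ indefinite ⇒ periodic river

river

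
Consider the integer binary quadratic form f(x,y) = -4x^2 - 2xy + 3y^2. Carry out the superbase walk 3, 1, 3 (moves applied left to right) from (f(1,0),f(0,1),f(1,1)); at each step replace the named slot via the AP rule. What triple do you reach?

start (-4,3,-3) = (f(1,0),f(0,1),f(1,1))
replace slot 3: 2·((-4)+3) − (-3) = 1 → (-4,3,1)
replace slot 1: 2·(3+1) − (-4) = 12 → (12,3,1)
replace slot 3: 2·(12+3) − 1 = 29 → (12,3,29)

12,3,29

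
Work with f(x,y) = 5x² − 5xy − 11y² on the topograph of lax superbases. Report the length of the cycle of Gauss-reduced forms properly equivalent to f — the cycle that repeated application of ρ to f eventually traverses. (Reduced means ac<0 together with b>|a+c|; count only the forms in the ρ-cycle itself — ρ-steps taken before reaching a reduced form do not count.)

D = 245, ⌊√D⌋ = 15
descent: ρ → (-11,5,5)
descent: ρ → (5,15,-1)  [lands on river]
river: ρ → (-1,15,5)
ρ-cycle length = 2 (tail of 2 descent steps not counted)

2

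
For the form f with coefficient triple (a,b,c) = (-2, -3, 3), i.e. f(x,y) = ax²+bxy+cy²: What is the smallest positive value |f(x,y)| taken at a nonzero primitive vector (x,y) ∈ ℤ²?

descent: ρ → (3,3,-2)  [lands on river]
river: ρ → (-2,5,1)
river: ρ → (1,5,-2)
river: ρ → (-2,3,3)
closes: descent 1, river 4
min |a| on river = 1

1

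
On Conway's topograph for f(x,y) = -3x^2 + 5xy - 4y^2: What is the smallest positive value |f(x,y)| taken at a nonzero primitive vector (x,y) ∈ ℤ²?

translate: b→1 (≡-5 mod 6), so (3,-5,4)→(3,1,2)
flip: (3,1,2)→(2,-1,3)
reduced (well bottom): (2,-1,3) with a≤c, −a<b≤a
well minimum |f| = |-2| = 2 (negative-definite)

2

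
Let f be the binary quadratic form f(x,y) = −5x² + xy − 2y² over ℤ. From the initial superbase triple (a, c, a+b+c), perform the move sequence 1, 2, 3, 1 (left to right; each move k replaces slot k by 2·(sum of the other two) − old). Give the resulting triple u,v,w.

start (-5,-2,-6) = (f(1,0),f(0,1),f(1,1))
replace slot 1: 2·((-2)+(-6)) − (-5) = -11 → (-11,-2,-6)
replace slot 2: 2·((-11)+(-6)) − (-2) = -32 → (-11,-32,-6)
replace slot 3: 2·((-11)+(-32)) − (-6) = -80 → (-11,-32,-80)
replace slot 1: 2·((-32)+(-80)) − (-11) = -213 → (-213,-32,-80)

-213,-32,-80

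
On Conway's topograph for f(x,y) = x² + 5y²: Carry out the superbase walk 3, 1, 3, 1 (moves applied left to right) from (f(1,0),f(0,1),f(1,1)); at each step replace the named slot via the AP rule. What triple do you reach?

start (1,5,6) = (f(1,0),f(0,1),f(1,1))
replace slot 3: 2·(1+5) − 6 = 6 → (1,5,6)
replace slot 1: 2·(5+6) − 1 = 21 → (21,5,6)
replace slot 3: 2·(21+5) − 6 = 46 → (21,5,46)
replace slot 1: 2·(5+46) − 21 = 81 → (81,5,46)

81,5,46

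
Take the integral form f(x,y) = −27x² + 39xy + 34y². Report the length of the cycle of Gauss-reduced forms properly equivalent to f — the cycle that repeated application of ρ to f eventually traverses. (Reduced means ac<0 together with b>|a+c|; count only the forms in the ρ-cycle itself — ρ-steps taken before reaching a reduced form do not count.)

D = 5193, ⌊√D⌋ = 72
river: ρ → (34,29,-32)
river: ρ → (-32,35,31)
river: ρ → (31,27,-36)
river: ρ → (-36,45,22)
river: ρ → (22,43,-38)
river: ρ → (-38,33,27)
river: ρ → (27,21,-44)
river: ρ → (-44,67,4)
river: ρ → (4,69,-27)
river: ρ → (-27,39,34)
ρ-cycle length = 10 (tail of 0 descent steps not counted)

10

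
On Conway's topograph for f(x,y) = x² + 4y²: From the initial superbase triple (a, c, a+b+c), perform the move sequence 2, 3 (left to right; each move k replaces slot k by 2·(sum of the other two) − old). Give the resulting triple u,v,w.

start (1,4,5) = (f(1,0),f(0,1),f(1,1))
replace slot 2: 2·(1+5) − 4 = 8 → (1,8,5)
replace slot 3: 2·(1+8) − 5 = 13 → (1,8,13)

1,8,13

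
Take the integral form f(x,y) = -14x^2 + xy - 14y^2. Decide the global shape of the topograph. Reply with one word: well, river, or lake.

D = b²−4ac = 1² − 4·(-14)·(-14) = -783
D < 0 ⇒ definite ⇒ every region one sign ⇒ single well

well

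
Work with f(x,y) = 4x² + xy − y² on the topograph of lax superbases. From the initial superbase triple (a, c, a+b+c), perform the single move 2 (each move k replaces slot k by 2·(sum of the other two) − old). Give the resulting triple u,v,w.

start (4,-1,4) = (f(1,0),f(0,1),f(1,1))
replace slot 2: 2·(4+4) − (-1) = 17 → (4,17,4)

4,17,4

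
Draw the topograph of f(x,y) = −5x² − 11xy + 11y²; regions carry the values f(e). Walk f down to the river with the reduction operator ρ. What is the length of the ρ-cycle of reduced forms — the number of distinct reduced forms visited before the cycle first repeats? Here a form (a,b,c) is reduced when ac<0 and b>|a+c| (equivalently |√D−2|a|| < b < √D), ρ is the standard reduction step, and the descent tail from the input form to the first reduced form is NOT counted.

D = 341, ⌊√D⌋ = 18
descent: ρ → (11,11,-5)  [lands on river]
river: ρ → (-5,9,13)
river: ρ → (13,17,-1)
river: ρ → (-1,17,13)
river: ρ → (13,9,-5)
river: ρ → (-5,11,11)
ρ-cycle length = 6 (tail of 1 descent step not counted)

6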